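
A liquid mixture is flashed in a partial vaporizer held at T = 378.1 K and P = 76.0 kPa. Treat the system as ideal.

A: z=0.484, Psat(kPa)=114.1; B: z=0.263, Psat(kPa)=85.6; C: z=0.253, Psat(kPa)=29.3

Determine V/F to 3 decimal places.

Raoult's law: Kᵢ = Pᵢˢᵃᵗ/P = Pᵢˢᵃᵗ/76.0.
  K_A = 114.1/76.0 = 1.50132, K_B = 85.6/76.0 = 1.12632, K_C = 29.3/76.0 = 0.38553
Rachford–Rice: g(V/F) = Σ zᵢ(Kᵢ−1)/(1+V/F(Kᵢ−1)) = 0.
g(0) = ΣzᵢKᵢ − 1 = 0.120 and g(1) = 1 − Σzᵢ/Kᵢ = -0.212, so a root lies in (0, 1).
Newton–Raphson from V/F = 0.62:
  V/F = 0.620: g = -0.0352, g' = -0.324 → V/F = 0.511
  V/F = 0.511: g = -0.0023, g' = -0.284 → V/F = 0.503
Converged at V/F = 0.503.

V/F = 0.503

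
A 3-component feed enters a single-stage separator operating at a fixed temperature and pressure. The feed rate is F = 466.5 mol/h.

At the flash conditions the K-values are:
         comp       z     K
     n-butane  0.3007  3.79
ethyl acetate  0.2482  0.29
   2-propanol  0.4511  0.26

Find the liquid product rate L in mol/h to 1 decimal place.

Rachford–Rice: g(ψ) = Σ zᵢ(Kᵢ−1)/(1+ψ(Kᵢ−1)) = 0.
Feasibility: ΣzᵢKᵢ = 1.3289, Σzᵢ/Kᵢ = 2.6702 — both > 1, two phases present.
Iterate (Newton) starting at ψ = 0.5:
  ψ = 0.5000: g = -0.45278, g' = -1.3312 → ψ = 0.1599
  ψ = 0.1599: g = 0.00279, g' = -1.5964 → ψ = 0.1616
Converged at ψ = 0.1616.
Then V = ψ·F = 0.1616·466.5 = 75.4 mol/h and L = F − V = 391.1 mol/h.

L = 391.1 mol/h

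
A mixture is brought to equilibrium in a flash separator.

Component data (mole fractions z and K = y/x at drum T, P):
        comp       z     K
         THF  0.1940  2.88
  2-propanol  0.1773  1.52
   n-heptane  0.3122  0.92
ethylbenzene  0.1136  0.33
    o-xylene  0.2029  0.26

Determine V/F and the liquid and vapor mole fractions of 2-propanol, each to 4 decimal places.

Material balance + equilibrium reduce to Σ zᵢ(Kᵢ−1)/(1+V/F(Kᵢ−1)) = 0.
Check two-phase: ΣzᵢKᵢ = 1.2057 > 1 and Σzᵢ/Kᵢ = 1.6480 > 1, so g(0) = 0.2057 > 0 and g(1) = -0.6480 < 0.
Newton–Raphson from V/F = 0.5:
  V/F = 0.5000: g = -0.11763, g' = -0.6098 → V/F = 0.3071
  V/F = 0.3071: g = -0.00502, g' = -0.5802 → V/F = 0.2985
Converged at V/F = 0.2985.
Compositions from xᵢ = zᵢ/(1+V/F(Kᵢ−1)), yᵢ = Kᵢxᵢ:
  THF: x = 0.1243, y = 0.3579
  2-propanol: x = 0.1535, y = 0.2333
  n-heptane: x = 0.3198, y = 0.2943
  ethylbenzene: x = 0.1420, y = 0.0469
  o-xylene: x = 0.2604, y = 0.0677

V/F = 0.2985, x_2-propanol = 0.1535, y_2-propanol = 0.2333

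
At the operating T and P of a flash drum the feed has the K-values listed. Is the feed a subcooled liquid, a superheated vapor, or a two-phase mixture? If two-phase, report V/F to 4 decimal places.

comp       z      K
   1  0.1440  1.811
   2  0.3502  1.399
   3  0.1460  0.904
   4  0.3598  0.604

ΣzᵢKᵢ = 1.1000; Σzᵢ/Kᵢ = 1.0870.
Both exceed 1, so a two-phase solution exists.
Let ψ = V/F and solve Σ zᵢ(Kᵢ−1)/(1+ψ(Kᵢ−1)) = 0.
Newton–Raphson from ψ = 0.5:
  ψ = 0.5000: g = 0.00720, g' = -0.1759 → ψ = 0.5409
Converged at ψ = 0.5409.

two-phase, V/F = 0.5409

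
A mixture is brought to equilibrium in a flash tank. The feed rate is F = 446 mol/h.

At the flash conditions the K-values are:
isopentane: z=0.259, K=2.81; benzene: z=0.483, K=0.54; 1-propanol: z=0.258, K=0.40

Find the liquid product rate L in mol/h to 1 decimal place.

Let β = V/F and solve Σ zᵢ(Kᵢ−1)/(1+β(Kᵢ−1)) = 0.
g(0) = ΣzᵢKᵢ − 1 = 0.092 and g(1) = 1 − Σzᵢ/Kᵢ = -0.632, so a root lies in (0, 1).
Iterate (Newton) starting at β = 0.5:
  β = 0.500: g = -0.2636, g' = -0.596 → β = 0.058
  β = 0.058: g = 0.0360, g' = -0.904 → β = 0.097
  β = 0.097: g = 0.0015, g' = -0.830 → β = 0.099
Converged at β = 0.099.
Then V = β·F = 0.0992·446 = 44.3 mol/h and L = F − V = 401.7 mol/h.

L = 401.7 mol/h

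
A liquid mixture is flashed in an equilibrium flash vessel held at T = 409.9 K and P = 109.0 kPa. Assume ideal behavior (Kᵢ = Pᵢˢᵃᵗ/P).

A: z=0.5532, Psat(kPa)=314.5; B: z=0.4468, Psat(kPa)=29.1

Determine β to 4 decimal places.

Raoult's law: Kᵢ = Pᵢˢᵃᵗ/P = Pᵢˢᵃᵗ/109.0.
  K_A = 314.5/109.0 = 2.885321, K_B = 29.1/109.0 = 0.266972
Rachford–Rice: g(β) = Σ zᵢ(Kᵢ−1)/(1+β(Kᵢ−1)) = 0.
Check two-phase: ΣzᵢKᵢ = 1.7154 > 1 and Σzᵢ/Kᵢ = 1.8653 > 1, so g(0) = 0.7154 > 0 and g(1) = -0.8653 < 0.
Binary case is linear: z₁(K₁−1)(1+β(K₂−1)) + z₂(K₂−1)(1+β(K₁−1)) = 0
⇒ β = [z₁(K₁−1)+z₂(K₂−1)] / [−(K₁−1)(K₂−1)] = 0.71544/1.38199 = 0.5177

β = 0.5177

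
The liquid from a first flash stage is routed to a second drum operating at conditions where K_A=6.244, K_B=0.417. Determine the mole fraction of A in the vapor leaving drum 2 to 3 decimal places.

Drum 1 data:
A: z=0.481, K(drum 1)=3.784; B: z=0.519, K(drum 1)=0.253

Drum 1:
Rachford–Rice: g(ψ₁) = Σ zᵢ(Kᵢ−1)/(1+ψ₁(Kᵢ−1)) = 0.
g(0) = ΣzᵢKᵢ − 1 = 0.951 and g(1) = 1 − Σzᵢ/Kᵢ = -1.178, so a root lies in (0, 1).
Binary case is linear: z₁(K₁−1)(1+ψ₁(K₂−1)) + z₂(K₂−1)(1+ψ₁(K₁−1)) = 0
⇒ ψ₁ = [z₁(K₁−1)+z₂(K₂−1)] / [−(K₁−1)(K₂−1)] = 0.9514/2.0796 = 0.457
Drum-1 compositions:
  A: x = 0.212, y = 0.801
  B: x = 0.788, y = 0.199
Drum-2 feed = drum-1 liquid: z₂ = (0.2116, 0.7884).
Drum 2:
Let ψ₂ = V/F and solve Σ zᵢ(Kᵢ−1)/(1+ψ₂(Kᵢ−1)) = 0.
g(0) = ΣzᵢKᵢ − 1 = 0.650 and g(1) = 1 − Σzᵢ/Kᵢ = -0.925, so a root lies in (0, 1).
Newton–Raphson from ψ₂ = 0.5:
  ψ₂ = 0.500: g = -0.3425, g' = -0.977 → ψ₂ = 0.150
  ψ₂ = 0.150: g = 0.1182, g' = -2.149 → ψ₂ = 0.205
  ψ₂ = 0.205: g = 0.0133, g' = -1.700 → ψ₂ = 0.212
  ψ₂ = 0.212: g = 0.0002, g' = -1.651 → ψ₂ = 0.213
Converged at ψ₂ = 0.213.
  A: x = 0.100, y = 0.625
  B: x = 0.900, y = 0.375

y_A (drum 2) = 0.625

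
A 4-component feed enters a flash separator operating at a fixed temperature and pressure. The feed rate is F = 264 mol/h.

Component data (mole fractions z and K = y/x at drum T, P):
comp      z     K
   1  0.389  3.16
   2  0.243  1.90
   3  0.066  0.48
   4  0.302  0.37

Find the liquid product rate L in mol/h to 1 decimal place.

Let ψ = V/F and solve Σ zᵢ(Kᵢ−1)/(1+ψ(Kᵢ−1)) = 0.
g(0) = ΣzᵢKᵢ − 1 = 0.834 and g(1) = 1 − Σzᵢ/Kᵢ = -0.205, so a root lies in (0, 1).
Newton–Raphson from ψ = 0.42:
  ψ = 0.420: g = 0.2966, g' = -0.853 → ψ = 0.768
  ψ = 0.768: g = 0.0199, g' = -0.825 → ψ = 0.792
  ψ = 0.792: g = -0.0002, g' = -0.843 → ψ = 0.791
Converged at ψ = 0.791.
Then V = ψ·F = 0.7915·264 = 209.0 mol/h and L = F − V = 55.0 mol/h.

L = 55.0 mol/h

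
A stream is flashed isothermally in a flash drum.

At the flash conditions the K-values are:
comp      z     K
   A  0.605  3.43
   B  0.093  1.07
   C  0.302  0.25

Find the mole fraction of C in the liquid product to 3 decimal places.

Iterate (Newton) starting at β = 0.5:
  β = 0.500: g = 0.3076, g' = -1.163 → β = 0.764
  β = 0.764: g = -0.0101, g' = -1.371 → β = 0.757
Converged at β = 0.757.
Compositions from xᵢ = zᵢ/(1+β(Kᵢ−1)), yᵢ = Kᵢxᵢ:
  A: x = 0.213, y = 0.731
  B: x = 0.088, y = 0.095
  C: x = 0.699, y = 0.175

x_C = 0.699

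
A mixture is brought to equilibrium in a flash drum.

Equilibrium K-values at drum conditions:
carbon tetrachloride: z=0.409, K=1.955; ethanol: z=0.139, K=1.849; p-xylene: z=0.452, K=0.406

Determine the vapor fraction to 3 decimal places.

ψ = 0.435

Rachford–Rice: g(ψ) = Σ zᵢ(Kᵢ−1)/(1+ψ(Kᵢ−1)) = 0.
Check two-phase: ΣzᵢKᵢ = 1.240 > 1 and Σzᵢ/Kᵢ = 1.398 > 1, so g(0) = 0.240 > 0 and g(1) = -0.398 < 0.
Newton iteration, ψ⁰ = 0.5:
  ψ = 0.500: g = -0.0347, g' = -0.543 → ψ = 0.436
  ψ = 0.436: g = -0.0005, g' = -0.530 → ψ = 0.435
Converged at ψ = 0.435.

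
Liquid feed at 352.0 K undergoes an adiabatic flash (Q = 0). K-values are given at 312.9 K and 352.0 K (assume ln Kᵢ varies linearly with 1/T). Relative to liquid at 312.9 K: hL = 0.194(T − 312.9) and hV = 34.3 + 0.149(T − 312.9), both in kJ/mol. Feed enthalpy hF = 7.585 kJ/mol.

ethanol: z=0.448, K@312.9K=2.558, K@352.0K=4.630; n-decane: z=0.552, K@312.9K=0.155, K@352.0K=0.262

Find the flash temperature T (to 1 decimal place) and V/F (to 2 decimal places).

T = 315.7 K, V/F = 0.21

Adiabatic flash: solve Rachford–Rice at each trial T, then check hF = ψ·hV(T) + (1−ψ)·hL(T).
  T = 312.9 K: K = (2.558, 0.155), RR gives ψ = 0.176, H_out = 6.033 kJ/mol
  T = 352.0 K: K = (4.630, 0.262), RR gives ψ = 0.455, H_out = 22.391 kJ/mol
  T = 332.4 K: K = (3.499, 0.205), RR gives ψ = 0.342, H_out = 15.224 kJ/mol
  T = 322.6 K: K = (3.004, 0.179), RR gives ψ = 0.270, H_out = 11.024 kJ/mol
  T = 317.8 K: K = (2.778, 0.167), RR gives ψ = 0.227, H_out = 8.690 kJ/mol
  T = 315.4 K: K = (2.669, 0.161), RR gives ψ = 0.203, H_out = 7.429 kJ/mol
Linear interpolation between T = 315.4 (H_out = 7.429) and T = 317.8 (H_out = 8.690) on hF = 7.585 gives T ≈ 315.7 K, at which ψ = 0.21.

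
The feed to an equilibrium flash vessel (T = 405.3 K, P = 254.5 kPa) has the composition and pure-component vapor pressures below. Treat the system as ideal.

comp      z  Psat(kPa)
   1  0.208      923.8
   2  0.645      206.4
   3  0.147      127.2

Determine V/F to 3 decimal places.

Raoult's law: Kᵢ = Pᵢˢᵃᵗ/P = Pᵢˢᵃᵗ/254.5.
  K_1 = 923.8/254.5 = 3.62986, K_2 = 206.4/254.5 = 0.81100, K_3 = 127.2/254.5 = 0.49980
Rachford–Rice: g(V/F) = Σ zᵢ(Kᵢ−1)/(1+V/F(Kᵢ−1)) = 0.
Feasibility: ΣzᵢKᵢ = 1.352, Σzᵢ/Kᵢ = 1.147 — both > 1, two phases present.
Newton–Raphson from V/F = 0.5:
  V/F = 0.500: g = 0.0036, g' = -0.362 → V/F = 0.510
Converged at V/F = 0.510.

V/F = 0.510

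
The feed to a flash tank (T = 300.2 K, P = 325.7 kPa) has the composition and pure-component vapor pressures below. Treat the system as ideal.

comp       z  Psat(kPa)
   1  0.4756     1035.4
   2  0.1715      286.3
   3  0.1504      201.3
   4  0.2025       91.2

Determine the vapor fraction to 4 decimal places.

Raoult's law: Kᵢ = Pᵢˢᵃᵗ/P = Pᵢˢᵃᵗ/325.7.
  K_1 = 1035.4/325.7 = 3.178999, K_2 = 286.3/325.7 = 0.879030, K_3 = 201.3/325.7 = 0.618053, K_4 = 91.2/325.7 = 0.280012
Let ψ = V/F and solve Σ zᵢ(Kᵢ−1)/(1+ψ(Kᵢ−1)) = 0.
Check two-phase: ΣzᵢKᵢ = 1.8123 > 1 and Σzᵢ/Kᵢ = 1.3112 > 1, so g(0) = 0.8123 > 0 and g(1) = -0.3112 < 0.
Newton iteration, ψ⁰ = 0.5:
  ψ = 0.5000: g = 0.17508, g' = -0.8099 → ψ = 0.7162
  ψ = 0.7162: g = 0.00193, g' = -0.8365 → ψ = 0.7185
Converged at ψ = 0.7185.

ψ = 0.7185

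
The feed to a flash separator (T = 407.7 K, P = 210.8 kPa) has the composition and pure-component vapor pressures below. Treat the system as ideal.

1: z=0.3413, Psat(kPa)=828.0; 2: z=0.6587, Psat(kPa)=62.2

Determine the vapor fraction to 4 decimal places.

Raoult's law: Kᵢ = Pᵢˢᵃᵗ/P = Pᵢˢᵃᵗ/210.8.
  K_1 = 828.0/210.8 = 3.927894, K_2 = 62.2/210.8 = 0.295066
Let ψ = V/F and solve Σ zᵢ(Kᵢ−1)/(1+ψ(Kᵢ−1)) = 0.
Feasibility: ΣzᵢKᵢ = 1.5350, Σzᵢ/Kᵢ = 2.3193 — both > 1, two phases present.
Binary case is linear: z₁(K₁−1)(1+ψ(K₂−1)) + z₂(K₂−1)(1+ψ(K₁−1)) = 0
⇒ ψ = [z₁(K₁−1)+z₂(K₂−1)] / [−(K₁−1)(K₂−1)] = 0.53495/2.06397 = 0.2592

ψ = 0.2592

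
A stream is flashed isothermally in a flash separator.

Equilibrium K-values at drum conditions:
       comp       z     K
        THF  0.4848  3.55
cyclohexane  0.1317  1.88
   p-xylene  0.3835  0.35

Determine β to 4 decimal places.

Iterate (Newton) starting at β = 0.5:
  β = 0.5000: g = 0.25459, g' = -1.0139 → β = 0.7511
  β = 0.7511: g = 0.00676, g' = -1.0265 → β = 0.7577
Converged at β = 0.7577.

β = 0.7577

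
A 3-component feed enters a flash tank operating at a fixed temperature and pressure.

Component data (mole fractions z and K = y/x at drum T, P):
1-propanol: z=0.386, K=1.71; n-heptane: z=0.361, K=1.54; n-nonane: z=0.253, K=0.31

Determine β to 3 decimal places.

Material balance + equilibrium reduce to Σ zᵢ(Kᵢ−1)/(1+β(Kᵢ−1)) = 0.
Feasibility: ΣzᵢKᵢ = 1.294, Σzᵢ/Kᵢ = 1.276 — both > 1, two phases present.
Newton–Raphson from β = 0.5:
  β = 0.500: g = 0.0892, g' = -0.452 → β = 0.697
  β = 0.697: g = -0.0116, g' = -0.590 → β = 0.678
  β = 0.678: g = -0.0002, g' = -0.570 → β = 0.677
Converged at β = 0.677.

β = 0.677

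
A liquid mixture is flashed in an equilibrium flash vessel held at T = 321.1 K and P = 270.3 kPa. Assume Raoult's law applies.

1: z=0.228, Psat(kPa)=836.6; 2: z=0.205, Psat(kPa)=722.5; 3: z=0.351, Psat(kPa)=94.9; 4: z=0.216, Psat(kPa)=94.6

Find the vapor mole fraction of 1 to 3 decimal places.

Raoult's law: Kᵢ = Pᵢˢᵃᵗ/P = Pᵢˢᵃᵗ/270.3.
  K_1 = 836.6/270.3 = 3.09508, K_2 = 722.5/270.3 = 2.67296, K_3 = 94.9/270.3 = 0.35109, K_4 = 94.6/270.3 = 0.34998
Newton iteration, β⁰ = 0.35:
  β = 0.350: g = 0.0154, g' = -0.962 → β = 0.366
Converged at β = 0.366.
Compositions from xᵢ = zᵢ/(1+β(Kᵢ−1)), yᵢ = Kᵢxᵢ:
  1: x = 0.129, y = 0.399
  2: x = 0.127, y = 0.340
  3: x = 0.460, y = 0.162
  4: x = 0.283, y = 0.099

y_1 = 0.399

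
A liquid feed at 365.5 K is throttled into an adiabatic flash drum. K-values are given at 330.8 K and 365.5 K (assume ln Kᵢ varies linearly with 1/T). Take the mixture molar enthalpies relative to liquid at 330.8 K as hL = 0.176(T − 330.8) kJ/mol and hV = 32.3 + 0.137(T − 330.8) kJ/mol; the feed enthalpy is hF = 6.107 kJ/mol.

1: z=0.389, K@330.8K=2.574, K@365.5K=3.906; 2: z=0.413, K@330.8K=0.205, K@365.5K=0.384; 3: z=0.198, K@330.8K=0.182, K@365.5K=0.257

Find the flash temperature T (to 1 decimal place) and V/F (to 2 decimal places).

Adiabatic flash: solve Rachford–Rice at each trial T, then check hF = ψ·hV(T) + (1−ψ)·hL(T).
  T = 330.8 K: K = (2.574, 0.205, 0.182), RR gives ψ = 0.097, H_out = 3.119 kJ/mol
  T = 365.5 K: K = (3.906, 0.384, 0.257), RR gives ψ = 0.380, H_out = 17.868 kJ/mol
  T = 348.1 K: K = (3.202, 0.285, 0.218), RR gives ψ = 0.250, H_out = 10.958 kJ/mol
  T = 339.5 K: K = (2.881, 0.243, 0.200), RR gives ψ = 0.180, H_out = 7.269 kJ/mol
  T = 335.1 K: K = (2.723, 0.223, 0.191), RR gives ψ = 0.139, H_out = 5.238 kJ/mol
  T = 337.3 K: K = (2.801, 0.233, 0.195), RR gives ψ = 0.160, H_out = 6.269 kJ/mol
Linear interpolation between T = 335.1 (H_out = 5.238) and T = 337.3 (H_out = 6.269) on hF = 6.107 gives T ≈ 337.0 K, at which ψ = 0.16.

T = 337.0 K, V/F = 0.16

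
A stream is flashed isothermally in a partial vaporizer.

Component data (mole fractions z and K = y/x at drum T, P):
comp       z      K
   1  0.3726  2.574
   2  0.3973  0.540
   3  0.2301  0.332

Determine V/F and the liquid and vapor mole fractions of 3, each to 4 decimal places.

Rachford–Rice: g(V/F) = Σ zᵢ(Kᵢ−1)/(1+V/F(Kᵢ−1)) = 0.
Feasibility: ΣzᵢKᵢ = 1.2500, Σzᵢ/Kᵢ = 1.5736 — both > 1, two phases present.
Newton–Raphson from V/F = 0.69:
  V/F = 0.6900: g = -0.27173, g' = -0.7459 → V/F = 0.3257
  V/F = 0.3257: g = -0.02369, g' = -0.6875 → V/F = 0.2912
  V/F = 0.2912: g = 0.00028, g' = -0.7044 → V/F = 0.2916
Converged at V/F = 0.2916.
Compositions from xᵢ = zᵢ/(1+V/F(Kᵢ−1)), yᵢ = Kᵢxᵢ:
  1: x = 0.2554, y = 0.6573
  2: x = 0.4589, y = 0.2478
  3: x = 0.2858, y = 0.0949

V/F = 0.2916, x_3 = 0.2858, y_3 = 0.0949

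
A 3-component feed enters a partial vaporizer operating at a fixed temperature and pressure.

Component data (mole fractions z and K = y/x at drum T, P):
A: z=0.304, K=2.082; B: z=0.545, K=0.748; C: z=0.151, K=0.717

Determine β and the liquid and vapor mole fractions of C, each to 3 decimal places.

Newton iteration, β⁰ = 0.5:
  β = 0.500: g = 0.0065, g' = -0.212 → β = 0.531
Converged at β = 0.531.
Compositions from xᵢ = zᵢ/(1+β(Kᵢ−1)), yᵢ = Kᵢxᵢ:
  A: x = 0.193, y = 0.402
  B: x = 0.629, y = 0.471
  C: x = 0.178, y = 0.127

β = 0.531, x_C = 0.178, y_C = 0.127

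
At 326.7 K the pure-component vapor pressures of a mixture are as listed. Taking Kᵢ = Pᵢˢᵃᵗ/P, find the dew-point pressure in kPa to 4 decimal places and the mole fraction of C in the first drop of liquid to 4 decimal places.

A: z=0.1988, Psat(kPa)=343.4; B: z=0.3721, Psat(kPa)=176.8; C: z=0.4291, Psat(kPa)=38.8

Pdew = 72.7652 kPa, x_C = 0.8047

At the dew point ψ → 1, so Σzᵢ/Kᵢ = 1 with Kᵢ = Pᵢˢᵃᵗ/P ⇒ 1/P = Σzᵢ/Pᵢˢᵃᵗ.
1/P = 0.1988/343.4 + 0.3721/176.8 + 0.4291/38.8 = 0.0137428 ⇒ P = 72.7652 kPa
xᵢ = zᵢP/Pᵢˢᵃᵗ ⇒ x_C = 0.4291·72.7652/38.8 = 0.8047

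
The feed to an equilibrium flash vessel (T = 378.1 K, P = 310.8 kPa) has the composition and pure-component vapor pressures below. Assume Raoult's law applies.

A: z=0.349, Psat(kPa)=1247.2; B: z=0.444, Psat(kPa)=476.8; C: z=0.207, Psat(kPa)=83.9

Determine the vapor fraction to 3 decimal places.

ψ = 0.902

Raoult's law: Kᵢ = Pᵢˢᵃᵗ/P = Pᵢˢᵃᵗ/310.8.
  K_A = 1247.2/310.8 = 4.01287, K_B = 476.8/310.8 = 1.53411, K_C = 83.9/310.8 = 0.26995
Material balance + equilibrium reduce to Σ zᵢ(Kᵢ−1)/(1+ψ(Kᵢ−1)) = 0.
g(0) = ΣzᵢKᵢ − 1 = 1.138 and g(1) = 1 − Σzᵢ/Kᵢ = -0.143, so a root lies in (0, 1).
Newton–Raphson from ψ = 0.5:
  ψ = 0.500: g = 0.3687, g' = -0.857 → ψ = 0.930
  ψ = 0.930: g = -0.0361, g' = -1.347 → ψ = 0.904
  ψ = 0.904: g = -0.0015, g' = -1.238 → ψ = 0.902
Converged at ψ = 0.902.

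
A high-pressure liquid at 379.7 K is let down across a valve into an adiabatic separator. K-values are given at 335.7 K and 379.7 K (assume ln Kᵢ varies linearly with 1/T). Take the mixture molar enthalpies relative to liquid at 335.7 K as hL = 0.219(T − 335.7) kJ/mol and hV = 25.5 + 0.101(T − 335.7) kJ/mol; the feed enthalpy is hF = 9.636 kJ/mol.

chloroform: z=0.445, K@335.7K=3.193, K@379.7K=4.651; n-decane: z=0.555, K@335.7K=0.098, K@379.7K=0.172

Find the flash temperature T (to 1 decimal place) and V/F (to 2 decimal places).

T = 348.0 K, V/F = 0.29

Adiabatic flash: solve Rachford–Rice at each trial T, then check hF = ψ·hV(T) + (1−ψ)·hL(T).
  T = 335.7 K: K = (3.193, 0.098), RR gives ψ = 0.240, H_out = 6.127 kJ/mol
  T = 379.7 K: K = (4.651, 0.172), RR gives ψ = 0.385, H_out = 17.463 kJ/mol
  T = 357.7 K: K = (3.898, 0.132), RR gives ψ = 0.321, H_out = 12.176 kJ/mol
  T = 346.7 K: K = (3.539, 0.114), RR gives ψ = 0.284, H_out = 9.279 kJ/mol
  T = 352.2 K: K = (3.717, 0.123), RR gives ψ = 0.303, H_out = 10.754 kJ/mol
  T = 349.4 K: K = (3.626, 0.119), RR gives ψ = 0.294, H_out = 10.011 kJ/mol
  T = 348.0 K: K = (3.581, 0.116), RR gives ψ = 0.289, H_out = 9.633 kJ/mol
Linear interpolation between T = 348.0 (H_out = 9.633) and T = 349.4 (H_out = 10.011) on hF = 9.636 gives T ≈ 348.0 K, at which ψ = 0.29.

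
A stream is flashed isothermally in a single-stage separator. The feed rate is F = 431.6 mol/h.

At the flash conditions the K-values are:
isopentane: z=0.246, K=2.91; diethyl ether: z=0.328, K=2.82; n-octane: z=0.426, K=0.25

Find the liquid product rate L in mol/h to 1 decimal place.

Newton iteration, V/F⁰ = 0.45:
  V/F = 0.450: g = 0.0986, g' = -1.134 → V/F = 0.537
  V/F = 0.537: g = -0.0010, g' = -1.168 → V/F = 0.536
Converged at V/F = 0.536.
Then V = V/F·F = 0.5361·431.6 = 231.4 mol/h and L = F − V = 200.2 mol/h.

L = 200.2 mol/h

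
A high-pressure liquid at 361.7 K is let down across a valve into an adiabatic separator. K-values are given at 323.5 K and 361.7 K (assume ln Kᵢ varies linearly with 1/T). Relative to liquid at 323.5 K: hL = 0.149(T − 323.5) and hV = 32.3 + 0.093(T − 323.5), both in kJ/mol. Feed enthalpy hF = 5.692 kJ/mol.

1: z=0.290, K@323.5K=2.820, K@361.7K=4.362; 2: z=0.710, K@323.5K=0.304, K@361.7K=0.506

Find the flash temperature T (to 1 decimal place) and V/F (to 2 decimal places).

Adiabatic flash: solve Rachford–Rice at each trial T, then check hF = ψ·hV(T) + (1−ψ)·hL(T).
  T = 323.5 K: K = (2.820, 0.304), RR gives ψ = 0.027, H_out = 0.858 kJ/mol
  T = 361.7 K: K = (4.362, 0.506), RR gives ψ = 0.376, H_out = 17.028 kJ/mol
  T = 342.6 K: K = (3.550, 0.398), RR gives ψ = 0.203, H_out = 9.191 kJ/mol
  T = 333.1 K: K = (3.176, 0.349), RR gives ψ = 0.119, H_out = 5.226 kJ/mol
  T = 337.9 K: K = (3.363, 0.373), RR gives ψ = 0.162, H_out = 7.257 kJ/mol
  T = 335.5 K: K = (3.269, 0.361), RR gives ψ = 0.141, H_out = 6.250 kJ/mol
Linear interpolation between T = 333.1 (H_out = 5.226) and T = 335.5 (H_out = 6.250) on hF = 5.692 gives T ≈ 334.2 K, at which ψ = 0.13.

T = 334.2 K, V/F = 0.13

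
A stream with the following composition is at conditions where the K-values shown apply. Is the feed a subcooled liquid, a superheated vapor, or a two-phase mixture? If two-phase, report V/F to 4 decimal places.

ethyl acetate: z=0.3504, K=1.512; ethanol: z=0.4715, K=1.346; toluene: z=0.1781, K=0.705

ΣzᵢKᵢ = 1.2900; Σzᵢ/Kᵢ = 0.8347.
Since Σzᵢ/Kᵢ < 1 the mixture is above its dew point — single vapor phase.

superheated vapor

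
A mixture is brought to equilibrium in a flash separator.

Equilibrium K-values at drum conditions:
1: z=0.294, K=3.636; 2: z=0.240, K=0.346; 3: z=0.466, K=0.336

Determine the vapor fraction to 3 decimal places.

ψ = 0.177

Material balance + equilibrium reduce to Σ zᵢ(Kᵢ−1)/(1+ψ(Kᵢ−1)) = 0.
g(0) = ΣzᵢKᵢ − 1 = 0.309 and g(1) = 1 − Σzᵢ/Kᵢ = -1.161, so a root lies in (0, 1).
Newton–Raphson from ψ = 0.68:
  ψ = 0.680: g = -0.5693, g' = -1.278 → ψ = 0.234
  ψ = 0.234: g = -0.0729, g' = -1.212 → ψ = 0.174
  ψ = 0.174: g = 0.0039, g' = -1.353 → ψ = 0.177
Converged at ψ = 0.177.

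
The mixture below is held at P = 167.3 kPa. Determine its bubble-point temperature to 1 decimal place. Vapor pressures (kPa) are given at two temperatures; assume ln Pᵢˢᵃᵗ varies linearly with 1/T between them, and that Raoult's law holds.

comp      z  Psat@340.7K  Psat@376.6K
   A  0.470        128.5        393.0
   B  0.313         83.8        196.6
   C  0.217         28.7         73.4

T = 360.2 K

Bubble-point temperature: ΣzᵢPᵢˢᵃᵗ(T) = P. Interpolate ln Pᵢˢᵃᵗ = aᵢ + bᵢ/T.
  T = 340.7 K: ΣzᵢPᵢˢᵃᵗ = 92.85 kPa
  T = 376.6 K: ΣzᵢPᵢˢᵃᵗ = 262.17 kPa
  T = 358.6 K: ΣzᵢPᵢˢᵃᵗ = 159.62 kPa
  T = 367.6 K: ΣzᵢPᵢˢᵃᵗ = 205.74 kPa
  T = 363.1 K: ΣzᵢPᵢˢᵃᵗ = 181.49 kPa
  T = 360.9 K: ΣzᵢPᵢˢᵃᵗ = 170.51 kPa
Interpolating between 358.6 K and 360.9 K gives T ≈ 360.2 K.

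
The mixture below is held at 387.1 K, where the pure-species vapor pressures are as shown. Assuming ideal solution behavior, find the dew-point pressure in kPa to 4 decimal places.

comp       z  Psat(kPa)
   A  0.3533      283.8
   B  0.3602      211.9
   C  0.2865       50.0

At the dew point ψ → 1, so Σzᵢ/Kᵢ = 1 with Kᵢ = Pᵢˢᵃᵗ/P ⇒ 1/P = Σzᵢ/Pᵢˢᵃᵗ.
1/P = 0.3533/283.8 + 0.3602/211.9 + 0.2865/50.0 = 0.0086747 ⇒ P = 115.2771 kPa

Pdew = 115.2771 kPa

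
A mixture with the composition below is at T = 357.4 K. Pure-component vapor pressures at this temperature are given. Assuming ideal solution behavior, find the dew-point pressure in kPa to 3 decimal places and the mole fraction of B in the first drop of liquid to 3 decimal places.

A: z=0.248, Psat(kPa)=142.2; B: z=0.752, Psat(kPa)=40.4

At the dew point ψ → 1, so Σzᵢ/Kᵢ = 1 with Kᵢ = Pᵢˢᵃᵗ/P ⇒ 1/P = Σzᵢ/Pᵢˢᵃᵗ.
1/P = 0.248/142.2 + 0.752/40.4 = 0.020358 ⇒ P = 49.121 kPa
xᵢ = zᵢP/Pᵢˢᵃᵗ ⇒ x_B = 0.752·49.121/40.4 = 0.914

Pdew = 49.121 kPa, x_B = 0.914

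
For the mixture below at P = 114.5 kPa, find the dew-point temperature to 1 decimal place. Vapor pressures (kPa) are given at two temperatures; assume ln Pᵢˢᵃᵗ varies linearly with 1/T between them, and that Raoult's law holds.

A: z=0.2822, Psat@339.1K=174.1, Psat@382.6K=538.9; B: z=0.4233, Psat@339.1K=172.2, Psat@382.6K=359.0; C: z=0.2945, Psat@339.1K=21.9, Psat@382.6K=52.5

T = 372.8 K

Dew-point temperature: Σzᵢ·P/Pᵢˢᵃᵗ(T) = 1. Interpolate ln Pᵢˢᵃᵗ = aᵢ + bᵢ/T.
  T = 339.1 K: ΣzᵢP/Pᵢˢᵃᵗ = 2.0068
  T = 382.6 K: ΣzᵢP/Pᵢˢᵃᵗ = 0.8373
  T = 360.9 K: ΣzᵢP/Pᵢˢᵃᵗ = 1.2600
  T = 371.8 K: ΣzᵢP/Pᵢˢᵃᵗ = 1.0198
  T = 377.2 K: ΣzᵢP/Pᵢˢᵃᵗ = 0.9227
  T = 374.5 K: ΣzᵢP/Pᵢˢᵃᵗ = 0.9697
  T = 373.1 K: ΣzᵢP/Pᵢˢᵃᵗ = 0.9952
Interpolating between 371.8 K and 373.1 K gives T ≈ 372.8 K.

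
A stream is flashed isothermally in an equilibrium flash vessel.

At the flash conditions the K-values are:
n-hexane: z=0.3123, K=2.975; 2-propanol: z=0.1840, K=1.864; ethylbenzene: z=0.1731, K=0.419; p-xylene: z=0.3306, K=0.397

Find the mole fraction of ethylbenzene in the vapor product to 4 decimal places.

y_ethylbenzene = 0.1016

Newton–Raphson from β = 0.65:
  β = 0.6500: g = -0.11757, g' = -0.7659 → β = 0.4965
  β = 0.4965: g = -0.00321, g' = -0.7381 → β = 0.4921
Converged at β = 0.4921.
Compositions from xᵢ = zᵢ/(1+β(Kᵢ−1)), yᵢ = Kᵢxᵢ:
  n-hexane: x = 0.1584, y = 0.4711
  2-propanol: x = 0.1291, y = 0.2406
  ethylbenzene: x = 0.2424, y = 0.1016
  p-xylene: x = 0.4701, y = 0.1866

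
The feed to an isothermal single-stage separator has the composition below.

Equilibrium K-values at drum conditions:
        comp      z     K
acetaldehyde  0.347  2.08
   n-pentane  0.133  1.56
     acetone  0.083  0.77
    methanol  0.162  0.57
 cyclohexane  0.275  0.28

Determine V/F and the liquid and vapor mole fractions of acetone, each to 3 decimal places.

V/F = 0.288, x_acetone = 0.089, y_acetone = 0.068

Rachford–Rice: g(V/F) = Σ zᵢ(Kᵢ−1)/(1+V/F(Kᵢ−1)) = 0.
Check two-phase: ΣzᵢKᵢ = 1.162 > 1 and Σzᵢ/Kᵢ = 1.626 > 1, so g(0) = 0.162 > 0 and g(1) = -0.626 < 0.
Newton iteration, V/F⁰ = 0.5:
  V/F = 0.500: g = -0.1181, g' = -0.598 → V/F = 0.303
  V/F = 0.303: g = -0.0076, g' = -0.538 → V/F = 0.288
Converged at V/F = 0.288.
Compositions from xᵢ = zᵢ/(1+V/F(Kᵢ−1)), yᵢ = Kᵢxᵢ:
  acetaldehyde: x = 0.265, y = 0.550
  n-pentane: x = 0.115, y = 0.179
  acetone: x = 0.089, y = 0.068
  methanol: x = 0.185, y = 0.105
  cyclohexane: x = 0.347, y = 0.097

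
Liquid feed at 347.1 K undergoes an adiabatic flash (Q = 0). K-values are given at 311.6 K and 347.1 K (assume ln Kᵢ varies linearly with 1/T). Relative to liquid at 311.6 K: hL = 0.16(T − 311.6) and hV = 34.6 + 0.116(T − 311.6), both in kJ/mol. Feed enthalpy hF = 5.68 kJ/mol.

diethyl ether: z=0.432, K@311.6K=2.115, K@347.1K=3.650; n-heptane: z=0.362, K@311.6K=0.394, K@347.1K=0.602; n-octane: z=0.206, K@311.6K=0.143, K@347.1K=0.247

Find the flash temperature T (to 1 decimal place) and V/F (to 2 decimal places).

Adiabatic flash: solve Rachford–Rice at each trial T, then check hF = ψ·hV(T) + (1−ψ)·hL(T).
  T = 311.6 K: K = (2.115, 0.394, 0.143), RR gives ψ = 0.109, H_out = 3.765 kJ/mol
  T = 347.1 K: K = (3.650, 0.602, 0.247), RR gives ψ = 0.568, H_out = 24.437 kJ/mol
  T = 329.4 K: K = (2.822, 0.493, 0.191), RR gives ψ = 0.377, H_out = 15.588 kJ/mol
  T = 320.5 K: K = (2.453, 0.442, 0.166), RR gives ψ = 0.260, H_out = 10.313 kJ/mol
  T = 316.1 K: K = (2.282, 0.418, 0.154), RR gives ψ = 0.191, H_out = 7.292 kJ/mol
  T = 313.9 K: K = (2.199, 0.406, 0.149), RR gives ψ = 0.153, H_out = 5.633 kJ/mol
Linear interpolation between T = 313.9 (H_out = 5.633) and T = 316.1 (H_out = 7.292) on hF = 5.68 gives T ≈ 314.0 K, at which ψ = 0.15.

T = 314.0 K, V/F = 0.15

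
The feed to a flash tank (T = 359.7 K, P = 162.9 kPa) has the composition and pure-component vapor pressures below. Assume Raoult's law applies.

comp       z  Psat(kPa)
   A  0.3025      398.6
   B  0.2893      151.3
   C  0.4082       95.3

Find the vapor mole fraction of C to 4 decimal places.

y_C = 0.3109

Raoult's law: Kᵢ = Pᵢˢᵃᵗ/P = Pᵢˢᵃᵗ/162.9.
  K_A = 398.6/162.9 = 2.446900, K_B = 151.3/162.9 = 0.928791, K_C = 95.3/162.9 = 0.585021
Newton iteration, ψ⁰ = 0.51:
  ψ = 0.5100: g = 0.01560, g' = -0.3244 → ψ = 0.5581
  ψ = 0.5581: g = 0.00025, g' = -0.3145 → ψ = 0.5589
Converged at ψ = 0.5589.
Compositions from xᵢ = zᵢ/(1+ψ(Kᵢ−1)), yᵢ = Kᵢxᵢ:
  A: x = 0.1673, y = 0.4093
  B: x = 0.3013, y = 0.2798
  C: x = 0.5315, y = 0.3109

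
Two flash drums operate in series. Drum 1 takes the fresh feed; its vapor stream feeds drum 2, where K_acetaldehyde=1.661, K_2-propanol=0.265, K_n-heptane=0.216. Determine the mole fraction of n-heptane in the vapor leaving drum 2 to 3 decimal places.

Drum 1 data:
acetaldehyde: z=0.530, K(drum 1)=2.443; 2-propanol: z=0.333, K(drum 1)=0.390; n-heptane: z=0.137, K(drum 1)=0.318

Drum 1:
Let ψ₁ = V/F and solve Σ zᵢ(Kᵢ−1)/(1+ψ₁(Kᵢ−1)) = 0.
Feasibility: ΣzᵢKᵢ = 1.468, Σzᵢ/Kᵢ = 1.502 — both > 1, two phases present.
Iterate (Newton) starting at ψ₁ = 0.5:
  ψ₁ = 0.500: g = 0.0102, g' = -0.776 → ψ₁ = 0.513
Converged at ψ₁ = 0.513.
Drum-1 compositions:
  acetaldehyde: x = 0.305, y = 0.744
  2-propanol: x = 0.485, y = 0.189
  n-heptane: x = 0.211, y = 0.067
Drum-2 feed = drum-1 vapor: z₂ = (0.7439, 0.1890, 0.0670).
Drum 2:
Rachford–Rice: g(ψ₂) = Σ zᵢ(Kᵢ−1)/(1+ψ₂(Kᵢ−1)) = 0.
Check two-phase: ΣzᵢKᵢ = 1.300 > 1 and Σzᵢ/Kᵢ = 1.472 > 1, so g(0) = 0.300 > 0 and g(1) = -0.472 < 0.
Newton iteration, ψ₂⁰ = 0.5:
  ψ₂ = 0.500: g = 0.0635, g' = -0.550 → ψ₂ = 0.615
  ψ₂ = 0.615: g = -0.0057, g' = -0.658 → ψ₂ = 0.607
Converged at ψ₂ = 0.607.
  acetaldehyde: x = 0.531, y = 0.882
  2-propanol: x = 0.341, y = 0.090
  n-heptane: x = 0.128, y = 0.028

y_n-heptane (drum 2) = 0.028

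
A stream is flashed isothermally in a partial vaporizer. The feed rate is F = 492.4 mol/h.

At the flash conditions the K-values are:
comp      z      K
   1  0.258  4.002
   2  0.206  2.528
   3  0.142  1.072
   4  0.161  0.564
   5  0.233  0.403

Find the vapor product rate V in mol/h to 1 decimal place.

V = 397.5 mol/h

Let ψ = V/F and solve Σ zᵢ(Kᵢ−1)/(1+ψ(Kᵢ−1)) = 0.
Feasibility: ΣzᵢKᵢ = 1.890, Σzᵢ/Kᵢ = 1.142 — both > 1, two phases present.
Iterate (Newton) starting at ψ = 0.4:
  ψ = 0.400: g = 0.2895, g' = -0.854 → ψ = 0.739
  ψ = 0.739: g = 0.0458, g' = -0.664 → ψ = 0.808
  ψ = 0.808: g = -0.0004, g' = -0.678 → ψ = 0.807
Converged at ψ = 0.807.
Then V = ψ·F = 0.8073·492.4 = 397.5 mol/h and L = F − V = 94.9 mol/h.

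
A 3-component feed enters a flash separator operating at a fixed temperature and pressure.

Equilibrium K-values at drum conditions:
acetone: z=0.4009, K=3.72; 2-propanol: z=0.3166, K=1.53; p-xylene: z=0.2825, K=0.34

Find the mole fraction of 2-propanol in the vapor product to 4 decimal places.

y_2-propanol = 0.3314

Let ψ = V/F and solve Σ zᵢ(Kᵢ−1)/(1+ψ(Kᵢ−1)) = 0.
Check two-phase: ΣzᵢKᵢ = 2.0718 > 1 and Σzᵢ/Kᵢ = 1.1456 > 1, so g(0) = 1.0718 > 0 and g(1) = -0.1456 < 0.
Newton iteration, ψ⁰ = 0.5:
  ψ = 0.5000: g = 0.31642, g' = -0.8622 → ψ = 0.8670
  ψ = 0.8670: g = 0.00385, g' = -0.9772 → ψ = 0.8709
Converged at ψ = 0.8709.
Compositions from xᵢ = zᵢ/(1+ψ(Kᵢ−1)), yᵢ = Kᵢxᵢ:
  acetone: x = 0.1190, y = 0.4427
  2-propanol: x = 0.2166, y = 0.3314
  p-xylene: x = 0.6644, y = 0.2259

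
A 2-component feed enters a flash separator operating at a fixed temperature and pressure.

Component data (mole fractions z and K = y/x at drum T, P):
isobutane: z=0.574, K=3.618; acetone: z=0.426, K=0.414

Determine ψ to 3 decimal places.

Iterate (Newton) starting at ψ = 0.5:
  ψ = 0.500: g = 0.2977, g' = -1.031 → ψ = 0.789
  ψ = 0.789: g = 0.0260, g' = -0.925 → ψ = 0.817
Converged at ψ = 0.817.

ψ = 0.817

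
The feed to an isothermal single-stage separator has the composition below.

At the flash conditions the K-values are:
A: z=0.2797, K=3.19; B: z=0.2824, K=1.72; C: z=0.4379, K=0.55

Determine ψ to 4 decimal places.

Let ψ = V/F and solve Σ zᵢ(Kᵢ−1)/(1+ψ(Kᵢ−1)) = 0.
g(0) = ΣzᵢKᵢ − 1 = 0.6188 and g(1) = 1 − Σzᵢ/Kᵢ = -0.0480, so a root lies in (0, 1).
Newton iteration, ψ⁰ = 0.5:
  ψ = 0.5000: g = 0.18762, g' = -0.5324 → ψ = 0.8524
  ψ = 0.8524: g = 0.02000, g' = -0.4528 → ψ = 0.8966
  ψ = 0.8966: g = -0.00006, g' = -0.4560 → ψ = 0.8964
Converged at ψ = 0.8964.

ψ = 0.8964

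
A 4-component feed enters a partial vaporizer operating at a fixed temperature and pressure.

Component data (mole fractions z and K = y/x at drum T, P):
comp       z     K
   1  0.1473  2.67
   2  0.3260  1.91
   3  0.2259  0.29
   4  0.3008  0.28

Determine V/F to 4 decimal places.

V/F = 0.1942

Material balance + equilibrium reduce to Σ zᵢ(Kᵢ−1)/(1+V/F(Kᵢ−1)) = 0.
g(0) = ΣzᵢKᵢ − 1 = 0.1657 and g(1) = 1 − Σzᵢ/Kᵢ = -1.0791, so a root lies in (0, 1).
Newton–Raphson from V/F = 0.5:
  V/F = 0.5000: g = -0.24912, g' = -0.9039 → V/F = 0.2244
  V/F = 0.2244: g = -0.02381, g' = -0.7865 → V/F = 0.1941
  V/F = 0.1941: g = 0.00009, g' = -0.7932 → V/F = 0.1942
Converged at V/F = 0.1942.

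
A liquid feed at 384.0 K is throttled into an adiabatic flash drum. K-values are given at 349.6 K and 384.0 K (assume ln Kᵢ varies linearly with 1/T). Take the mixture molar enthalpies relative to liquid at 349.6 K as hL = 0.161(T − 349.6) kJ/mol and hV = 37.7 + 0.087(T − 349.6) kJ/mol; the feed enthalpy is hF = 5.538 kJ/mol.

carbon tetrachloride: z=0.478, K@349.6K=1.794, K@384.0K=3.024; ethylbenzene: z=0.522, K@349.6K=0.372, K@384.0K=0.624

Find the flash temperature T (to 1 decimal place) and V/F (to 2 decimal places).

T = 350.8 K, V/F = 0.14

Adiabatic flash: solve Rachford–Rice at each trial T, then check hF = ψ·hV(T) + (1−ψ)·hL(T).
  T = 349.6 K: K = (1.794, 0.372), RR gives ψ = 0.104, H_out = 3.910 kJ/mol
  T = 384.0 K: K = (3.024, 0.624), RR gives ψ = 1.000, H_out = 40.693 kJ/mol
  T = 366.8 K: K = (2.358, 0.488), RR gives ψ = 0.549, H_out = 22.752 kJ/mol
  T = 358.2 K: K = (2.063, 0.427), RR gives ψ = 0.344, H_out = 14.128 kJ/mol
  T = 353.9 K: K = (1.926, 0.399), RR gives ψ = 0.231, H_out = 9.345 kJ/mol
  T = 351.8 K: K = (1.861, 0.386), RR gives ψ = 0.172, H_out = 6.793 kJ/mol
Linear interpolation between T = 349.6 (H_out = 3.910) and T = 351.8 (H_out = 6.793) on hF = 5.538 gives T ≈ 350.8 K, at which ψ = 0.14.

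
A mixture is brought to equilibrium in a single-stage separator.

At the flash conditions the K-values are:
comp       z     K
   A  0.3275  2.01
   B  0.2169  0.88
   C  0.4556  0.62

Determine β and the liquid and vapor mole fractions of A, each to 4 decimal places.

β = 0.4156, x_A = 0.2307, y_A = 0.4637

Material balance + equilibrium reduce to Σ zᵢ(Kᵢ−1)/(1+β(Kᵢ−1)) = 0.
Check two-phase: ΣzᵢKᵢ = 1.1316 > 1 and Σzᵢ/Kᵢ = 1.1443 > 1, so g(0) = 0.1316 > 0 and g(1) = -0.1443 < 0.
Newton iteration, β⁰ = 0.5:
  β = 0.5000: g = -0.02164, g' = -0.2513 → β = 0.4139
  β = 0.4139: g = 0.00044, g' = -0.2622 → β = 0.4156
Converged at β = 0.4156.
Compositions from xᵢ = zᵢ/(1+β(Kᵢ−1)), yᵢ = Kᵢxᵢ:
  A: x = 0.2307, y = 0.4637
  B: x = 0.2283, y = 0.2009
  C: x = 0.5410, y = 0.3354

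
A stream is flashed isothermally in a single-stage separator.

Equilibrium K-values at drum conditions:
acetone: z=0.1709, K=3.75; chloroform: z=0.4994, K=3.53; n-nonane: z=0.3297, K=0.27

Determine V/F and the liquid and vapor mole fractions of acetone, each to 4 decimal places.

V/F = 0.7906, x_acetone = 0.0538, y_acetone = 0.2019

Material balance + equilibrium reduce to Σ zᵢ(Kᵢ−1)/(1+V/F(Kᵢ−1)) = 0.
Feasibility: ΣzᵢKᵢ = 2.4928, Σzᵢ/Kᵢ = 1.4082 — both > 1, two phases present.
Newton–Raphson from V/F = 0.5:
  V/F = 0.5000: g = 0.37669, g' = -1.2880 → V/F = 0.7925
  V/F = 0.7925: g = -0.00272, g' = -1.4708 → V/F = 0.7906
Converged at V/F = 0.7906.
Compositions from xᵢ = zᵢ/(1+V/F(Kᵢ−1)), yᵢ = Kᵢxᵢ:
  acetone: x = 0.0538, y = 0.2019
  chloroform: x = 0.1665, y = 0.5876
  n-nonane: x = 0.7797, y = 0.2105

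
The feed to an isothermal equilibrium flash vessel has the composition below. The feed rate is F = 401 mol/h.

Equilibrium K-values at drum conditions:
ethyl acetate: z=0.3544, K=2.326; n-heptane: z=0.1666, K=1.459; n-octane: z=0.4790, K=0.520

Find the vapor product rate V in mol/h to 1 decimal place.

V = 239.4 mol/h

Material balance + equilibrium reduce to Σ zᵢ(Kᵢ−1)/(1+ψ(Kᵢ−1)) = 0.
g(0) = ΣzᵢKᵢ − 1 = 0.3165 and g(1) = 1 − Σzᵢ/Kᵢ = -0.1877, so a root lies in (0, 1).
Newton–Raphson from ψ = 0.5:
  ψ = 0.5000: g = 0.04225, g' = -0.4396 → ψ = 0.5961
  ψ = 0.5961: g = 0.00043, g' = -0.4326 → ψ = 0.5971
Converged at ψ = 0.5971.
Then V = ψ·F = 0.5971·401 = 239.4 mol/h and L = F − V = 161.6 mol/h.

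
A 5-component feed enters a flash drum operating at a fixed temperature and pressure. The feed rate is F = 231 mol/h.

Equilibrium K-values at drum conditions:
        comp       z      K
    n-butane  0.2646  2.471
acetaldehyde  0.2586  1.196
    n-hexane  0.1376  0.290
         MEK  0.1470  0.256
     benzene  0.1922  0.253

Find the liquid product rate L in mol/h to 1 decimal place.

L = 204.6 mol/h

Let ψ = V/F and solve Σ zᵢ(Kᵢ−1)/(1+ψ(Kᵢ−1)) = 0.
g(0) = ΣzᵢKᵢ − 1 = 0.0893 and g(1) = 1 − Σzᵢ/Kᵢ = -1.1317, so a root lies in (0, 1).
Newton iteration, ψ⁰ = 0.5:
  ψ = 0.5000: g = -0.28435, g' = -0.8446 → ψ = 0.1633
  ψ = 0.1633: g = -0.03560, g' = -0.7149 → ψ = 0.1135
  ψ = 0.1135: g = 0.00050, g' = -0.7371 → ψ = 0.1142
Converged at ψ = 0.1142.
Then V = ψ·F = 0.1142·231 = 26.4 mol/h and L = F − V = 204.6 mol/h.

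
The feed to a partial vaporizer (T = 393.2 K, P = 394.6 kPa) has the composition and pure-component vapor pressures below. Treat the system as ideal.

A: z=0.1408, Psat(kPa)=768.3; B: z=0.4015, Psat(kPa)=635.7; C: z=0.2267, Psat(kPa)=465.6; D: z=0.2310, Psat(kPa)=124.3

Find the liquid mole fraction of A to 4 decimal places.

x_A = 0.0862

Raoult's law: Kᵢ = Pᵢˢᵃᵗ/P = Pᵢˢᵃᵗ/394.6.
  K_A = 768.3/394.6 = 1.947035, K_B = 635.7/394.6 = 1.610998, K_C = 465.6/394.6 = 1.179929, K_D = 124.3/394.6 = 0.315003
Rachford–Rice: g(β) = Σ zᵢ(Kᵢ−1)/(1+β(Kᵢ−1)) = 0.
g(0) = ΣzᵢKᵢ − 1 = 0.2612 and g(1) = 1 − Σzᵢ/Kᵢ = -0.2470, so a root lies in (0, 1).
Newton iteration, β⁰ = 0.5:
  β = 0.5000: g = 0.07517, g' = -0.4030 → β = 0.6865
  β = 0.6865: g = -0.00877, g' = -0.5128 → β = 0.6694
  β = 0.6694: g = -0.00013, g' = -0.4984 → β = 0.6692
Converged at β = 0.6692.
Compositions from xᵢ = zᵢ/(1+β(Kᵢ−1)), yᵢ = Kᵢxᵢ:
  A: x = 0.0862, y = 0.1678
  B: x = 0.2850, y = 0.4591
  C: x = 0.2023, y = 0.2387
  D: x = 0.4265, y = 0.1343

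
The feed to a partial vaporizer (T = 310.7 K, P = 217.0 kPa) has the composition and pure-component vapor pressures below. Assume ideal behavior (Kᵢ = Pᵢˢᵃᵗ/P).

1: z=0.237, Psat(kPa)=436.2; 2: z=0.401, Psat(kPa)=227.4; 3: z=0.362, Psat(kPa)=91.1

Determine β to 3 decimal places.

Raoult's law: Kᵢ = Pᵢˢᵃᵗ/P = Pᵢˢᵃᵗ/217.0.
  K_1 = 436.2/217.0 = 2.01014, K_2 = 227.4/217.0 = 1.04793, K_3 = 91.1/217.0 = 0.41982
Newton–Raphson from β = 0.64:
  β = 0.640: g = -0.1700, g' = -0.398 → β = 0.213
  β = 0.213: g = -0.0237, g' = -0.323 → β = 0.140
  β = 0.140: g = 0.0002, g' = -0.331 → β = 0.141
Converged at β = 0.141.

β = 0.141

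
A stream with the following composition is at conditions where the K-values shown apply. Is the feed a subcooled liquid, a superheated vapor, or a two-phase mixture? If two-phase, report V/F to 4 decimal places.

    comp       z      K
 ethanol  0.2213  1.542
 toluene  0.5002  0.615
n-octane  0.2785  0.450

ΣzᵢKᵢ = 0.7742; Σzᵢ/Kᵢ = 1.5757.
Since ΣzᵢKᵢ < 1 the mixture is below its bubble point — single liquid phase.

subcooled liquid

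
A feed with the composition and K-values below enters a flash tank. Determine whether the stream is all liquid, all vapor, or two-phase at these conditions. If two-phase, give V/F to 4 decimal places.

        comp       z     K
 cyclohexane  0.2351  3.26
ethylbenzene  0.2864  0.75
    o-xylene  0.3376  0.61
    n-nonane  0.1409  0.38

ΣzᵢKᵢ = 1.2407; Σzᵢ/Kᵢ = 1.3782.
Both exceed 1, so a two-phase solution exists.
Material balance + equilibrium reduce to Σ zᵢ(Kᵢ−1)/(1+ψ(Kᵢ−1)) = 0.
Newton iteration, ψ⁰ = 0.5:
  ψ = 0.5000: g = -0.12254, g' = -0.4811 → ψ = 0.2453
  ψ = 0.2453: g = 0.01695, g' = -0.6555 → ψ = 0.2711
  ψ = 0.2711: g = 0.00041, g' = -0.6247 → ψ = 0.2718
Converged at ψ = 0.2718.

two-phase, V/F = 0.2718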